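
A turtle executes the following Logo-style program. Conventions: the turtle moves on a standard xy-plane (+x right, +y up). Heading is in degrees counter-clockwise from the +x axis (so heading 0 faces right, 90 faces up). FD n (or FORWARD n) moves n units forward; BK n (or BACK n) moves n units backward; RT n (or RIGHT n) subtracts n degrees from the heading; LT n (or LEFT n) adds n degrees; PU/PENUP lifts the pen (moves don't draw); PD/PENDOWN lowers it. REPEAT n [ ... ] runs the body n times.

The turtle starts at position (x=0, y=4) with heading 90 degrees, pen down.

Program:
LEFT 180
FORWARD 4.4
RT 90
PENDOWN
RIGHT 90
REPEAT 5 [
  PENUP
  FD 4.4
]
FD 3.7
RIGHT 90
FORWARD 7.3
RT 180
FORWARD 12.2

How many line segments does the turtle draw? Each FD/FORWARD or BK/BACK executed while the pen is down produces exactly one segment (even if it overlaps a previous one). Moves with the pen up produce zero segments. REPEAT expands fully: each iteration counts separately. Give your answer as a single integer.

Answer: 1

Derivation:
Executing turtle program step by step:
Start: pos=(0,4), heading=90, pen down
LT 180: heading 90 -> 270
FD 4.4: (0,4) -> (0,-0.4) [heading=270, draw]
RT 90: heading 270 -> 180
PD: pen down
RT 90: heading 180 -> 90
REPEAT 5 [
  -- iteration 1/5 --
  PU: pen up
  FD 4.4: (0,-0.4) -> (0,4) [heading=90, move]
  -- iteration 2/5 --
  PU: pen up
  FD 4.4: (0,4) -> (0,8.4) [heading=90, move]
  -- iteration 3/5 --
  PU: pen up
  FD 4.4: (0,8.4) -> (0,12.8) [heading=90, move]
  -- iteration 4/5 --
  PU: pen up
  FD 4.4: (0,12.8) -> (0,17.2) [heading=90, move]
  -- iteration 5/5 --
  PU: pen up
  FD 4.4: (0,17.2) -> (0,21.6) [heading=90, move]
]
FD 3.7: (0,21.6) -> (0,25.3) [heading=90, move]
RT 90: heading 90 -> 0
FD 7.3: (0,25.3) -> (7.3,25.3) [heading=0, move]
RT 180: heading 0 -> 180
FD 12.2: (7.3,25.3) -> (-4.9,25.3) [heading=180, move]
Final: pos=(-4.9,25.3), heading=180, 1 segment(s) drawn
Segments drawn: 1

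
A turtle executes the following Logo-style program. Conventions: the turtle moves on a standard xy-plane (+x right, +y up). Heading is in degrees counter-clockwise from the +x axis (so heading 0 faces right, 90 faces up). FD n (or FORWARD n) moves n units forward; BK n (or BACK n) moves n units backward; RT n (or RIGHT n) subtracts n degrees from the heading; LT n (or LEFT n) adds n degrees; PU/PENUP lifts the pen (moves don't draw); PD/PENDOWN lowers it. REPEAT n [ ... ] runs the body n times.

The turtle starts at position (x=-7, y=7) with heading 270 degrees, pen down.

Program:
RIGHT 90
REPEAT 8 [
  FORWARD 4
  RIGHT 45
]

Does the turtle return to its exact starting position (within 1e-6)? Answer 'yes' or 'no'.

Executing turtle program step by step:
Start: pos=(-7,7), heading=270, pen down
RT 90: heading 270 -> 180
REPEAT 8 [
  -- iteration 1/8 --
  FD 4: (-7,7) -> (-11,7) [heading=180, draw]
  RT 45: heading 180 -> 135
  -- iteration 2/8 --
  FD 4: (-11,7) -> (-13.828,9.828) [heading=135, draw]
  RT 45: heading 135 -> 90
  -- iteration 3/8 --
  FD 4: (-13.828,9.828) -> (-13.828,13.828) [heading=90, draw]
  RT 45: heading 90 -> 45
  -- iteration 4/8 --
  FD 4: (-13.828,13.828) -> (-11,16.657) [heading=45, draw]
  RT 45: heading 45 -> 0
  -- iteration 5/8 --
  FD 4: (-11,16.657) -> (-7,16.657) [heading=0, draw]
  RT 45: heading 0 -> 315
  -- iteration 6/8 --
  FD 4: (-7,16.657) -> (-4.172,13.828) [heading=315, draw]
  RT 45: heading 315 -> 270
  -- iteration 7/8 --
  FD 4: (-4.172,13.828) -> (-4.172,9.828) [heading=270, draw]
  RT 45: heading 270 -> 225
  -- iteration 8/8 --
  FD 4: (-4.172,9.828) -> (-7,7) [heading=225, draw]
  RT 45: heading 225 -> 180
]
Final: pos=(-7,7), heading=180, 8 segment(s) drawn

Start position: (-7, 7)
Final position: (-7, 7)
Distance = 0; < 1e-6 -> CLOSED

Answer: yes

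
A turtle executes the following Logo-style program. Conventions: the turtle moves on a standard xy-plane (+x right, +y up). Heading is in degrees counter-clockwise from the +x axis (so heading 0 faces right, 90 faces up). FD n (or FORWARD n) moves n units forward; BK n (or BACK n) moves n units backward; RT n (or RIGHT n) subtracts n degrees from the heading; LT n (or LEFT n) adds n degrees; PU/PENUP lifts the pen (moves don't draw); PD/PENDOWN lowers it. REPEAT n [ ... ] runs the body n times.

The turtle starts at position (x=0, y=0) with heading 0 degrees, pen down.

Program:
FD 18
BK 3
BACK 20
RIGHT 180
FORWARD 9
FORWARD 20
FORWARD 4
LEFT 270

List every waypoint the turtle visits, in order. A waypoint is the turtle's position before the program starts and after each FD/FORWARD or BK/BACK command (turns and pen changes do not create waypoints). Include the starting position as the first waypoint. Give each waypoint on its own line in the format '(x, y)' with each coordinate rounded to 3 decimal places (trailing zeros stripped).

Answer: (0, 0)
(18, 0)
(15, 0)
(-5, 0)
(-14, 0)
(-34, 0)
(-38, 0)

Derivation:
Executing turtle program step by step:
Start: pos=(0,0), heading=0, pen down
FD 18: (0,0) -> (18,0) [heading=0, draw]
BK 3: (18,0) -> (15,0) [heading=0, draw]
BK 20: (15,0) -> (-5,0) [heading=0, draw]
RT 180: heading 0 -> 180
FD 9: (-5,0) -> (-14,0) [heading=180, draw]
FD 20: (-14,0) -> (-34,0) [heading=180, draw]
FD 4: (-34,0) -> (-38,0) [heading=180, draw]
LT 270: heading 180 -> 90
Final: pos=(-38,0), heading=90, 6 segment(s) drawn
Waypoints (7 total):
(0, 0)
(18, 0)
(15, 0)
(-5, 0)
(-14, 0)
(-34, 0)
(-38, 0)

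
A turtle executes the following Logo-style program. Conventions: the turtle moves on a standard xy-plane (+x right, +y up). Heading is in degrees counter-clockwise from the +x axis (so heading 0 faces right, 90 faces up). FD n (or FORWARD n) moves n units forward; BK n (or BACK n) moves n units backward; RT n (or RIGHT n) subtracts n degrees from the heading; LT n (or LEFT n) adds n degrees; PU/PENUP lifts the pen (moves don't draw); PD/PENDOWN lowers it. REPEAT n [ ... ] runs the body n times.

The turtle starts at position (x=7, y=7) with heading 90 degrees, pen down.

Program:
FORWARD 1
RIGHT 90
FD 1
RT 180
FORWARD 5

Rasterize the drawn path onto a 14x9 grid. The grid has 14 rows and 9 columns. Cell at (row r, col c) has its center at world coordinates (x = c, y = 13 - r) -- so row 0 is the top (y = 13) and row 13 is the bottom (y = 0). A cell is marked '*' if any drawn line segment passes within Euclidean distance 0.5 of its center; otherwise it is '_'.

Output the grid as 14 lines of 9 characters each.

Answer: _________
_________
_________
_________
_________
___******
_______*_
_________
_________
_________
_________
_________
_________
_________

Derivation:
Segment 0: (7,7) -> (7,8)
Segment 1: (7,8) -> (8,8)
Segment 2: (8,8) -> (3,8)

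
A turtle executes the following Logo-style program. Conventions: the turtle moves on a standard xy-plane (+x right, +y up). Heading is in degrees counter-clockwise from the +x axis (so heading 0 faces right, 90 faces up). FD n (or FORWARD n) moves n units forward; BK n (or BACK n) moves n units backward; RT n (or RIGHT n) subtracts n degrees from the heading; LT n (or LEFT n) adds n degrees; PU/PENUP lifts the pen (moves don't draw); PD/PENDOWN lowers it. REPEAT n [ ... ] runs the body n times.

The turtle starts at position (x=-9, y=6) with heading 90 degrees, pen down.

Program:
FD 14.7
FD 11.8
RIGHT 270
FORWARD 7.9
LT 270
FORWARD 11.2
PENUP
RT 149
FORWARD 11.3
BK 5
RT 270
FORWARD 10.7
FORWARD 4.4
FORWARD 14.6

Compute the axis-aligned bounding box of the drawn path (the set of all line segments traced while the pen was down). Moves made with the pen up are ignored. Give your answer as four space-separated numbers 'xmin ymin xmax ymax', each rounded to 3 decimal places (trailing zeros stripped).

Answer: -16.9 6 -9 43.7

Derivation:
Executing turtle program step by step:
Start: pos=(-9,6), heading=90, pen down
FD 14.7: (-9,6) -> (-9,20.7) [heading=90, draw]
FD 11.8: (-9,20.7) -> (-9,32.5) [heading=90, draw]
RT 270: heading 90 -> 180
FD 7.9: (-9,32.5) -> (-16.9,32.5) [heading=180, draw]
LT 270: heading 180 -> 90
FD 11.2: (-16.9,32.5) -> (-16.9,43.7) [heading=90, draw]
PU: pen up
RT 149: heading 90 -> 301
FD 11.3: (-16.9,43.7) -> (-11.08,34.014) [heading=301, move]
BK 5: (-11.08,34.014) -> (-13.655,38.3) [heading=301, move]
RT 270: heading 301 -> 31
FD 10.7: (-13.655,38.3) -> (-4.484,43.811) [heading=31, move]
FD 4.4: (-4.484,43.811) -> (-0.712,46.077) [heading=31, move]
FD 14.6: (-0.712,46.077) -> (11.803,53.596) [heading=31, move]
Final: pos=(11.803,53.596), heading=31, 4 segment(s) drawn

Segment endpoints: x in {-16.9, -9, -9}, y in {6, 20.7, 32.5, 43.7}
xmin=-16.9, ymin=6, xmax=-9, ymax=43.7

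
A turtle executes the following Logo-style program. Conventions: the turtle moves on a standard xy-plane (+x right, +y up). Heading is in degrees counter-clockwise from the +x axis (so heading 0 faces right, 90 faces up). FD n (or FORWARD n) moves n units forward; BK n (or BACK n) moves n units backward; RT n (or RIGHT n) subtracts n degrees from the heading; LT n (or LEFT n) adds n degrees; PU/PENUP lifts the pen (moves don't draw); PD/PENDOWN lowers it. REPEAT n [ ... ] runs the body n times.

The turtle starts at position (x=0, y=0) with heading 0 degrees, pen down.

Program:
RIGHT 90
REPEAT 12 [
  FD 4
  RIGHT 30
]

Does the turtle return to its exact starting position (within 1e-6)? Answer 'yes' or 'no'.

Answer: yes

Derivation:
Executing turtle program step by step:
Start: pos=(0,0), heading=0, pen down
RT 90: heading 0 -> 270
REPEAT 12 [
  -- iteration 1/12 --
  FD 4: (0,0) -> (0,-4) [heading=270, draw]
  RT 30: heading 270 -> 240
  -- iteration 2/12 --
  FD 4: (0,-4) -> (-2,-7.464) [heading=240, draw]
  RT 30: heading 240 -> 210
  -- iteration 3/12 --
  FD 4: (-2,-7.464) -> (-5.464,-9.464) [heading=210, draw]
  RT 30: heading 210 -> 180
  -- iteration 4/12 --
  FD 4: (-5.464,-9.464) -> (-9.464,-9.464) [heading=180, draw]
  RT 30: heading 180 -> 150
  -- iteration 5/12 --
  FD 4: (-9.464,-9.464) -> (-12.928,-7.464) [heading=150, draw]
  RT 30: heading 150 -> 120
  -- iteration 6/12 --
  FD 4: (-12.928,-7.464) -> (-14.928,-4) [heading=120, draw]
  RT 30: heading 120 -> 90
  -- iteration 7/12 --
  FD 4: (-14.928,-4) -> (-14.928,0) [heading=90, draw]
  RT 30: heading 90 -> 60
  -- iteration 8/12 --
  FD 4: (-14.928,0) -> (-12.928,3.464) [heading=60, draw]
  RT 30: heading 60 -> 30
  -- iteration 9/12 --
  FD 4: (-12.928,3.464) -> (-9.464,5.464) [heading=30, draw]
  RT 30: heading 30 -> 0
  -- iteration 10/12 --
  FD 4: (-9.464,5.464) -> (-5.464,5.464) [heading=0, draw]
  RT 30: heading 0 -> 330
  -- iteration 11/12 --
  FD 4: (-5.464,5.464) -> (-2,3.464) [heading=330, draw]
  RT 30: heading 330 -> 300
  -- iteration 12/12 --
  FD 4: (-2,3.464) -> (0,0) [heading=300, draw]
  RT 30: heading 300 -> 270
]
Final: pos=(0,0), heading=270, 12 segment(s) drawn

Start position: (0, 0)
Final position: (0, 0)
Distance = 0; < 1e-6 -> CLOSED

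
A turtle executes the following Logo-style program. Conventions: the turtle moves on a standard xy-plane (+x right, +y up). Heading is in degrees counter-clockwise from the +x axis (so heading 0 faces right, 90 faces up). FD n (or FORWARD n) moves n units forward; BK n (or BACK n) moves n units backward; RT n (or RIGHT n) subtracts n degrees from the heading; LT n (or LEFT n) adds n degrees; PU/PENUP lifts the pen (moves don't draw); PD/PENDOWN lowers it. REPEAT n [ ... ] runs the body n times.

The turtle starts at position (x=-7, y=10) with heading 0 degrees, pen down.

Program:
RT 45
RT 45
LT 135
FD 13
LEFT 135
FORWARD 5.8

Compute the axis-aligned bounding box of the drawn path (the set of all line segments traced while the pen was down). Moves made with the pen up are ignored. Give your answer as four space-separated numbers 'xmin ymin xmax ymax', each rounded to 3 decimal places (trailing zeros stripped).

Executing turtle program step by step:
Start: pos=(-7,10), heading=0, pen down
RT 45: heading 0 -> 315
RT 45: heading 315 -> 270
LT 135: heading 270 -> 45
FD 13: (-7,10) -> (2.192,19.192) [heading=45, draw]
LT 135: heading 45 -> 180
FD 5.8: (2.192,19.192) -> (-3.608,19.192) [heading=180, draw]
Final: pos=(-3.608,19.192), heading=180, 2 segment(s) drawn

Segment endpoints: x in {-7, -3.608, 2.192}, y in {10, 19.192}
xmin=-7, ymin=10, xmax=2.192, ymax=19.192

Answer: -7 10 2.192 19.192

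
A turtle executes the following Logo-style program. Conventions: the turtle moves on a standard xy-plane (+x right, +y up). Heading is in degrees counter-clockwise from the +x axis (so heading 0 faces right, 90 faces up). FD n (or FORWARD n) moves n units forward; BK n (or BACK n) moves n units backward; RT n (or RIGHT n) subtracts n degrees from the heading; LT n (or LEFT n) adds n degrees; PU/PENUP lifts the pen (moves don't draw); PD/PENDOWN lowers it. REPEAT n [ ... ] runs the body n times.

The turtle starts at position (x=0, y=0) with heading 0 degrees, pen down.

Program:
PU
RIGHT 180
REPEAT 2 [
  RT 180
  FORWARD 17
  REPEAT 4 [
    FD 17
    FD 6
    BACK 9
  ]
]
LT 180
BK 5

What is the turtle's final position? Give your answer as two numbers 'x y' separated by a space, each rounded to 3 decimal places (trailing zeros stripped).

Answer: -5 0

Derivation:
Executing turtle program step by step:
Start: pos=(0,0), heading=0, pen down
PU: pen up
RT 180: heading 0 -> 180
REPEAT 2 [
  -- iteration 1/2 --
  RT 180: heading 180 -> 0
  FD 17: (0,0) -> (17,0) [heading=0, move]
  REPEAT 4 [
    -- iteration 1/4 --
    FD 17: (17,0) -> (34,0) [heading=0, move]
    FD 6: (34,0) -> (40,0) [heading=0, move]
    BK 9: (40,0) -> (31,0) [heading=0, move]
    -- iteration 2/4 --
    FD 17: (31,0) -> (48,0) [heading=0, move]
    FD 6: (48,0) -> (54,0) [heading=0, move]
    BK 9: (54,0) -> (45,0) [heading=0, move]
    -- iteration 3/4 --
    FD 17: (45,0) -> (62,0) [heading=0, move]
    FD 6: (62,0) -> (68,0) [heading=0, move]
    BK 9: (68,0) -> (59,0) [heading=0, move]
    -- iteration 4/4 --
    FD 17: (59,0) -> (76,0) [heading=0, move]
    FD 6: (76,0) -> (82,0) [heading=0, move]
    BK 9: (82,0) -> (73,0) [heading=0, move]
  ]
  -- iteration 2/2 --
  RT 180: heading 0 -> 180
  FD 17: (73,0) -> (56,0) [heading=180, move]
  REPEAT 4 [
    -- iteration 1/4 --
    FD 17: (56,0) -> (39,0) [heading=180, move]
    FD 6: (39,0) -> (33,0) [heading=180, move]
    BK 9: (33,0) -> (42,0) [heading=180, move]
    -- iteration 2/4 --
    FD 17: (42,0) -> (25,0) [heading=180, move]
    FD 6: (25,0) -> (19,0) [heading=180, move]
    BK 9: (19,0) -> (28,0) [heading=180, move]
    -- iteration 3/4 --
    FD 17: (28,0) -> (11,0) [heading=180, move]
    FD 6: (11,0) -> (5,0) [heading=180, move]
    BK 9: (5,0) -> (14,0) [heading=180, move]
    -- iteration 4/4 --
    FD 17: (14,0) -> (-3,0) [heading=180, move]
    FD 6: (-3,0) -> (-9,0) [heading=180, move]
    BK 9: (-9,0) -> (0,0) [heading=180, move]
  ]
]
LT 180: heading 180 -> 0
BK 5: (0,0) -> (-5,0) [heading=0, move]
Final: pos=(-5,0), heading=0, 0 segment(s) drawn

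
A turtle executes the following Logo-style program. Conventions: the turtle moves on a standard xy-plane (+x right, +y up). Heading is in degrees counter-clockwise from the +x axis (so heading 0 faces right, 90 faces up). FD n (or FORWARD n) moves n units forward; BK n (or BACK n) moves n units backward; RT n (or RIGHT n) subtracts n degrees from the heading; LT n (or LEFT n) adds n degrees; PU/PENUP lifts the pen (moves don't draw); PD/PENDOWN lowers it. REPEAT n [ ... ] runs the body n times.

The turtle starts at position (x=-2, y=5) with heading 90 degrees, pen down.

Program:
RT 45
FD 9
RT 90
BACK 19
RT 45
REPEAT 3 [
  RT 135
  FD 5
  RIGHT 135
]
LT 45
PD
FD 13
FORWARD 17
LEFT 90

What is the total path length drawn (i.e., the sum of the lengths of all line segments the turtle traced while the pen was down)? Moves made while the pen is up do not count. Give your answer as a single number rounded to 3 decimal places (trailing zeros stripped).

Answer: 73

Derivation:
Executing turtle program step by step:
Start: pos=(-2,5), heading=90, pen down
RT 45: heading 90 -> 45
FD 9: (-2,5) -> (4.364,11.364) [heading=45, draw]
RT 90: heading 45 -> 315
BK 19: (4.364,11.364) -> (-9.071,24.799) [heading=315, draw]
RT 45: heading 315 -> 270
REPEAT 3 [
  -- iteration 1/3 --
  RT 135: heading 270 -> 135
  FD 5: (-9.071,24.799) -> (-12.607,28.335) [heading=135, draw]
  RT 135: heading 135 -> 0
  -- iteration 2/3 --
  RT 135: heading 0 -> 225
  FD 5: (-12.607,28.335) -> (-16.142,24.799) [heading=225, draw]
  RT 135: heading 225 -> 90
  -- iteration 3/3 --
  RT 135: heading 90 -> 315
  FD 5: (-16.142,24.799) -> (-12.607,21.263) [heading=315, draw]
  RT 135: heading 315 -> 180
]
LT 45: heading 180 -> 225
PD: pen down
FD 13: (-12.607,21.263) -> (-21.799,12.071) [heading=225, draw]
FD 17: (-21.799,12.071) -> (-33.82,0.05) [heading=225, draw]
LT 90: heading 225 -> 315
Final: pos=(-33.82,0.05), heading=315, 7 segment(s) drawn

Segment lengths:
  seg 1: (-2,5) -> (4.364,11.364), length = 9
  seg 2: (4.364,11.364) -> (-9.071,24.799), length = 19
  seg 3: (-9.071,24.799) -> (-12.607,28.335), length = 5
  seg 4: (-12.607,28.335) -> (-16.142,24.799), length = 5
  seg 5: (-16.142,24.799) -> (-12.607,21.263), length = 5
  seg 6: (-12.607,21.263) -> (-21.799,12.071), length = 13
  seg 7: (-21.799,12.071) -> (-33.82,0.05), length = 17
Total = 73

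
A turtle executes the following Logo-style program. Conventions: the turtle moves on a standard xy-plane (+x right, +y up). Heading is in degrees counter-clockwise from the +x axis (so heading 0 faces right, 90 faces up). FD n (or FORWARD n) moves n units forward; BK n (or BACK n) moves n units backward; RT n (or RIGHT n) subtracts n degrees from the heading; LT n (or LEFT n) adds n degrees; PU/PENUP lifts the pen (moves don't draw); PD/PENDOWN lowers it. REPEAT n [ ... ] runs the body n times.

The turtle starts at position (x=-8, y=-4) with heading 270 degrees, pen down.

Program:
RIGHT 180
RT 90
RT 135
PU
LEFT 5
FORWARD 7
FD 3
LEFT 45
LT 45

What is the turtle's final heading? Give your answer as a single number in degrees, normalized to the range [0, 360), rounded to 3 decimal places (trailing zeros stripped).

Answer: 320

Derivation:
Executing turtle program step by step:
Start: pos=(-8,-4), heading=270, pen down
RT 180: heading 270 -> 90
RT 90: heading 90 -> 0
RT 135: heading 0 -> 225
PU: pen up
LT 5: heading 225 -> 230
FD 7: (-8,-4) -> (-12.5,-9.362) [heading=230, move]
FD 3: (-12.5,-9.362) -> (-14.428,-11.66) [heading=230, move]
LT 45: heading 230 -> 275
LT 45: heading 275 -> 320
Final: pos=(-14.428,-11.66), heading=320, 0 segment(s) drawn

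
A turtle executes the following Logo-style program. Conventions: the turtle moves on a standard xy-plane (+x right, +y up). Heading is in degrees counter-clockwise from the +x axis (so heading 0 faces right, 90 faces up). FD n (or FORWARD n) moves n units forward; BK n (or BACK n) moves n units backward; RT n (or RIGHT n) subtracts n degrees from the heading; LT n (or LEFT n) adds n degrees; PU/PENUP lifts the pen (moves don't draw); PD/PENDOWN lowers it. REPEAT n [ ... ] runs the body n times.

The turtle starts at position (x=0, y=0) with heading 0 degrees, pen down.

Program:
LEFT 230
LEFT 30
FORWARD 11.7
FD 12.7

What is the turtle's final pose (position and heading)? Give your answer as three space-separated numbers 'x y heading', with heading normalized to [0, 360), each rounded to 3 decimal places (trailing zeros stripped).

Answer: -4.237 -24.029 260

Derivation:
Executing turtle program step by step:
Start: pos=(0,0), heading=0, pen down
LT 230: heading 0 -> 230
LT 30: heading 230 -> 260
FD 11.7: (0,0) -> (-2.032,-11.522) [heading=260, draw]
FD 12.7: (-2.032,-11.522) -> (-4.237,-24.029) [heading=260, draw]
Final: pos=(-4.237,-24.029), heading=260, 2 segment(s) drawn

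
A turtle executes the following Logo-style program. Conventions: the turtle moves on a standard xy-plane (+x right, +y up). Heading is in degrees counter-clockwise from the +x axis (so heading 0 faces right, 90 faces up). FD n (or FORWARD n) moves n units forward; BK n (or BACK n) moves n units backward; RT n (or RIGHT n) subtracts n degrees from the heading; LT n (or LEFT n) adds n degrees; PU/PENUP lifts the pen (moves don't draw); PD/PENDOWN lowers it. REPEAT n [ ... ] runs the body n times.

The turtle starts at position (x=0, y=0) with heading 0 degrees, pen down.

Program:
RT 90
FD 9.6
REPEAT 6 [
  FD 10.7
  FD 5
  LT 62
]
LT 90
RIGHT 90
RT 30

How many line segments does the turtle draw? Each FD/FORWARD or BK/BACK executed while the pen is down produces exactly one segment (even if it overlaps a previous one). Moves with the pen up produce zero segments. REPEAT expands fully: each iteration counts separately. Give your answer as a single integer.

Executing turtle program step by step:
Start: pos=(0,0), heading=0, pen down
RT 90: heading 0 -> 270
FD 9.6: (0,0) -> (0,-9.6) [heading=270, draw]
REPEAT 6 [
  -- iteration 1/6 --
  FD 10.7: (0,-9.6) -> (0,-20.3) [heading=270, draw]
  FD 5: (0,-20.3) -> (0,-25.3) [heading=270, draw]
  LT 62: heading 270 -> 332
  -- iteration 2/6 --
  FD 10.7: (0,-25.3) -> (9.448,-30.323) [heading=332, draw]
  FD 5: (9.448,-30.323) -> (13.862,-32.671) [heading=332, draw]
  LT 62: heading 332 -> 34
  -- iteration 3/6 --
  FD 10.7: (13.862,-32.671) -> (22.733,-26.687) [heading=34, draw]
  FD 5: (22.733,-26.687) -> (26.878,-23.891) [heading=34, draw]
  LT 62: heading 34 -> 96
  -- iteration 4/6 --
  FD 10.7: (26.878,-23.891) -> (25.76,-13.25) [heading=96, draw]
  FD 5: (25.76,-13.25) -> (25.237,-8.277) [heading=96, draw]
  LT 62: heading 96 -> 158
  -- iteration 5/6 --
  FD 10.7: (25.237,-8.277) -> (15.316,-4.269) [heading=158, draw]
  FD 5: (15.316,-4.269) -> (10.68,-2.396) [heading=158, draw]
  LT 62: heading 158 -> 220
  -- iteration 6/6 --
  FD 10.7: (10.68,-2.396) -> (2.484,-9.274) [heading=220, draw]
  FD 5: (2.484,-9.274) -> (-1.347,-12.488) [heading=220, draw]
  LT 62: heading 220 -> 282
]
LT 90: heading 282 -> 12
RT 90: heading 12 -> 282
RT 30: heading 282 -> 252
Final: pos=(-1.347,-12.488), heading=252, 13 segment(s) drawn
Segments drawn: 13

Answer: 13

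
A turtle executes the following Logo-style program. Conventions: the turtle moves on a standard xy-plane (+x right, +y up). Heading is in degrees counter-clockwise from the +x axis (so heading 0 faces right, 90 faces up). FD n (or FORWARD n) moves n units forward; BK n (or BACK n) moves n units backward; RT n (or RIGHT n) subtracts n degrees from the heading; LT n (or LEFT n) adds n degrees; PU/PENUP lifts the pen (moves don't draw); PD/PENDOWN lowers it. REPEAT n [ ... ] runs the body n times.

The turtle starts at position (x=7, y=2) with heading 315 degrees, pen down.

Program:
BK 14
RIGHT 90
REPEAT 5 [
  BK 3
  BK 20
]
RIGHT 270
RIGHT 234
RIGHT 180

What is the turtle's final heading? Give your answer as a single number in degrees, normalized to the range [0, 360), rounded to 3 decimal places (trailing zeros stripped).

Answer: 261

Derivation:
Executing turtle program step by step:
Start: pos=(7,2), heading=315, pen down
BK 14: (7,2) -> (-2.899,11.899) [heading=315, draw]
RT 90: heading 315 -> 225
REPEAT 5 [
  -- iteration 1/5 --
  BK 3: (-2.899,11.899) -> (-0.778,14.021) [heading=225, draw]
  BK 20: (-0.778,14.021) -> (13.364,28.163) [heading=225, draw]
  -- iteration 2/5 --
  BK 3: (13.364,28.163) -> (15.485,30.284) [heading=225, draw]
  BK 20: (15.485,30.284) -> (29.627,44.426) [heading=225, draw]
  -- iteration 3/5 --
  BK 3: (29.627,44.426) -> (31.749,46.548) [heading=225, draw]
  BK 20: (31.749,46.548) -> (45.891,60.69) [heading=225, draw]
  -- iteration 4/5 --
  BK 3: (45.891,60.69) -> (48.012,62.811) [heading=225, draw]
  BK 20: (48.012,62.811) -> (62.154,76.953) [heading=225, draw]
  -- iteration 5/5 --
  BK 3: (62.154,76.953) -> (64.276,79.075) [heading=225, draw]
  BK 20: (64.276,79.075) -> (78.418,93.217) [heading=225, draw]
]
RT 270: heading 225 -> 315
RT 234: heading 315 -> 81
RT 180: heading 81 -> 261
Final: pos=(78.418,93.217), heading=261, 11 segment(s) drawn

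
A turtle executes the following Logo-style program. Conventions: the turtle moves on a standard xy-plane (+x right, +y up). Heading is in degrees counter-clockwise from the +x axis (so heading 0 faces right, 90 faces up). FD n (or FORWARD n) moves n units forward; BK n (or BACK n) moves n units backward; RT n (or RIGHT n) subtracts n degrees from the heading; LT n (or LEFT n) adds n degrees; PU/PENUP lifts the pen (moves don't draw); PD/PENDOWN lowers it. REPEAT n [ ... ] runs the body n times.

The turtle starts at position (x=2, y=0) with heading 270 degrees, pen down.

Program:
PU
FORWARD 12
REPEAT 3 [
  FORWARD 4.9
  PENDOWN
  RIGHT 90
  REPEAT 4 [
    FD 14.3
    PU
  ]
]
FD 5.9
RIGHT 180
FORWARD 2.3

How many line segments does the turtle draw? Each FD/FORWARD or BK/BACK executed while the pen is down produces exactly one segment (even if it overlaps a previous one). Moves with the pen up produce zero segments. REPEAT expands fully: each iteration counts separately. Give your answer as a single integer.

Executing turtle program step by step:
Start: pos=(2,0), heading=270, pen down
PU: pen up
FD 12: (2,0) -> (2,-12) [heading=270, move]
REPEAT 3 [
  -- iteration 1/3 --
  FD 4.9: (2,-12) -> (2,-16.9) [heading=270, move]
  PD: pen down
  RT 90: heading 270 -> 180
  REPEAT 4 [
    -- iteration 1/4 --
    FD 14.3: (2,-16.9) -> (-12.3,-16.9) [heading=180, draw]
    PU: pen up
    -- iteration 2/4 --
    FD 14.3: (-12.3,-16.9) -> (-26.6,-16.9) [heading=180, move]
    PU: pen up
    -- iteration 3/4 --
    FD 14.3: (-26.6,-16.9) -> (-40.9,-16.9) [heading=180, move]
    PU: pen up
    -- iteration 4/4 --
    FD 14.3: (-40.9,-16.9) -> (-55.2,-16.9) [heading=180, move]
    PU: pen up
  ]
  -- iteration 2/3 --
  FD 4.9: (-55.2,-16.9) -> (-60.1,-16.9) [heading=180, move]
  PD: pen down
  RT 90: heading 180 -> 90
  REPEAT 4 [
    -- iteration 1/4 --
    FD 14.3: (-60.1,-16.9) -> (-60.1,-2.6) [heading=90, draw]
    PU: pen up
    -- iteration 2/4 --
    FD 14.3: (-60.1,-2.6) -> (-60.1,11.7) [heading=90, move]
    PU: pen up
    -- iteration 3/4 --
    FD 14.3: (-60.1,11.7) -> (-60.1,26) [heading=90, move]
    PU: pen up
    -- iteration 4/4 --
    FD 14.3: (-60.1,26) -> (-60.1,40.3) [heading=90, move]
    PU: pen up
  ]
  -- iteration 3/3 --
  FD 4.9: (-60.1,40.3) -> (-60.1,45.2) [heading=90, move]
  PD: pen down
  RT 90: heading 90 -> 0
  REPEAT 4 [
    -- iteration 1/4 --
    FD 14.3: (-60.1,45.2) -> (-45.8,45.2) [heading=0, draw]
    PU: pen up
    -- iteration 2/4 --
    FD 14.3: (-45.8,45.2) -> (-31.5,45.2) [heading=0, move]
    PU: pen up
    -- iteration 3/4 --
    FD 14.3: (-31.5,45.2) -> (-17.2,45.2) [heading=0, move]
    PU: pen up
    -- iteration 4/4 --
    FD 14.3: (-17.2,45.2) -> (-2.9,45.2) [heading=0, move]
    PU: pen up
  ]
]
FD 5.9: (-2.9,45.2) -> (3,45.2) [heading=0, move]
RT 180: heading 0 -> 180
FD 2.3: (3,45.2) -> (0.7,45.2) [heading=180, move]
Final: pos=(0.7,45.2), heading=180, 3 segment(s) drawn
Segments drawn: 3

Answer: 3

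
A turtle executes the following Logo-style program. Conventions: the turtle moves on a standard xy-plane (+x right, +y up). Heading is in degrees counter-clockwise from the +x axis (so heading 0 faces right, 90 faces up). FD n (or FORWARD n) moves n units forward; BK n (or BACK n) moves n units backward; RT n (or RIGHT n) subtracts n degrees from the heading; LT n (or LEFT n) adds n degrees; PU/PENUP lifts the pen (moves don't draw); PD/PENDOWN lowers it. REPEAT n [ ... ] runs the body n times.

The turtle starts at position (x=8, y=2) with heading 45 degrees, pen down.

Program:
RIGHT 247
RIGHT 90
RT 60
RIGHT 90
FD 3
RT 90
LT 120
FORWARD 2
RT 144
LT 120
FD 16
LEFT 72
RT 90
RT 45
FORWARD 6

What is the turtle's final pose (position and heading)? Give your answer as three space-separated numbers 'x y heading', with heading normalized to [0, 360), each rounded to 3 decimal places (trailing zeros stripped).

Answer: 8.991 -22.008 221

Derivation:
Executing turtle program step by step:
Start: pos=(8,2), heading=45, pen down
RT 247: heading 45 -> 158
RT 90: heading 158 -> 68
RT 60: heading 68 -> 8
RT 90: heading 8 -> 278
FD 3: (8,2) -> (8.418,-0.971) [heading=278, draw]
RT 90: heading 278 -> 188
LT 120: heading 188 -> 308
FD 2: (8.418,-0.971) -> (9.649,-2.547) [heading=308, draw]
RT 144: heading 308 -> 164
LT 120: heading 164 -> 284
FD 16: (9.649,-2.547) -> (13.52,-18.072) [heading=284, draw]
LT 72: heading 284 -> 356
RT 90: heading 356 -> 266
RT 45: heading 266 -> 221
FD 6: (13.52,-18.072) -> (8.991,-22.008) [heading=221, draw]
Final: pos=(8.991,-22.008), heading=221, 4 segment(s) drawn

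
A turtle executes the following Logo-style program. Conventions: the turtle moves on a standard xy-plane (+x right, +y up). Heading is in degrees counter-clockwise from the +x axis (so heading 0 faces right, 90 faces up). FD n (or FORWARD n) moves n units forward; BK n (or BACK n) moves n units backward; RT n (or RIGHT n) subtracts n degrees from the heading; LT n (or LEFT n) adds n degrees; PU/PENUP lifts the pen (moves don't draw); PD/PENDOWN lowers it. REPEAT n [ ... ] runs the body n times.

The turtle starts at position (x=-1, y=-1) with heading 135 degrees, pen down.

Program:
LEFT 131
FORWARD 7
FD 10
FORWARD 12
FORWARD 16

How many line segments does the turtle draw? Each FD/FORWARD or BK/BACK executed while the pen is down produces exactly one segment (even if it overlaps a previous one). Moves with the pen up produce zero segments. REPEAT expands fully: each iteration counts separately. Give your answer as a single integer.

Answer: 4

Derivation:
Executing turtle program step by step:
Start: pos=(-1,-1), heading=135, pen down
LT 131: heading 135 -> 266
FD 7: (-1,-1) -> (-1.488,-7.983) [heading=266, draw]
FD 10: (-1.488,-7.983) -> (-2.186,-17.959) [heading=266, draw]
FD 12: (-2.186,-17.959) -> (-3.023,-29.929) [heading=266, draw]
FD 16: (-3.023,-29.929) -> (-4.139,-45.89) [heading=266, draw]
Final: pos=(-4.139,-45.89), heading=266, 4 segment(s) drawn
Segments drawn: 4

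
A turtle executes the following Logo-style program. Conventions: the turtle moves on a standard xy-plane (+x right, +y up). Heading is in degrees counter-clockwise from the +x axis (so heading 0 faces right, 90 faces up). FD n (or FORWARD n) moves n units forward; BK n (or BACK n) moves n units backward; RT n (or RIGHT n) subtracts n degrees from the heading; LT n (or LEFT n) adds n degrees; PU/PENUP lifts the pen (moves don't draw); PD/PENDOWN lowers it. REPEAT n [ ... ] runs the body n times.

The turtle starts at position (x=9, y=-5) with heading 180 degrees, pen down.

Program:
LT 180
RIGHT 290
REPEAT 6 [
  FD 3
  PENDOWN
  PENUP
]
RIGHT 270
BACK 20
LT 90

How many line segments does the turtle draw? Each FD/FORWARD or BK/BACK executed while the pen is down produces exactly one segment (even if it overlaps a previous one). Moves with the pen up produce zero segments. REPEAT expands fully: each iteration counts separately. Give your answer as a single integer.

Answer: 1

Derivation:
Executing turtle program step by step:
Start: pos=(9,-5), heading=180, pen down
LT 180: heading 180 -> 0
RT 290: heading 0 -> 70
REPEAT 6 [
  -- iteration 1/6 --
  FD 3: (9,-5) -> (10.026,-2.181) [heading=70, draw]
  PD: pen down
  PU: pen up
  -- iteration 2/6 --
  FD 3: (10.026,-2.181) -> (11.052,0.638) [heading=70, move]
  PD: pen down
  PU: pen up
  -- iteration 3/6 --
  FD 3: (11.052,0.638) -> (12.078,3.457) [heading=70, move]
  PD: pen down
  PU: pen up
  -- iteration 4/6 --
  FD 3: (12.078,3.457) -> (13.104,6.276) [heading=70, move]
  PD: pen down
  PU: pen up
  -- iteration 5/6 --
  FD 3: (13.104,6.276) -> (14.13,9.095) [heading=70, move]
  PD: pen down
  PU: pen up
  -- iteration 6/6 --
  FD 3: (14.13,9.095) -> (15.156,11.914) [heading=70, move]
  PD: pen down
  PU: pen up
]
RT 270: heading 70 -> 160
BK 20: (15.156,11.914) -> (33.95,5.074) [heading=160, move]
LT 90: heading 160 -> 250
Final: pos=(33.95,5.074), heading=250, 1 segment(s) drawn
Segments drawn: 1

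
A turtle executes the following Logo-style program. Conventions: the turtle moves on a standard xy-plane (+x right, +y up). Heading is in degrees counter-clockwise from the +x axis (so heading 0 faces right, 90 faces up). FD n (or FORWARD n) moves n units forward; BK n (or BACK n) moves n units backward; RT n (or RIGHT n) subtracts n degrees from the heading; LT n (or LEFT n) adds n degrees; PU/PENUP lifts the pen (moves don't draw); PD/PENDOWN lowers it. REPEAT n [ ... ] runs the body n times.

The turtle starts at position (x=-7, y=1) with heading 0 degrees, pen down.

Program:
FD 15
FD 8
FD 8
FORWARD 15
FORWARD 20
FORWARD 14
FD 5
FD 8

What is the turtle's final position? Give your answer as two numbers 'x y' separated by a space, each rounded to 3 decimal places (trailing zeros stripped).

Executing turtle program step by step:
Start: pos=(-7,1), heading=0, pen down
FD 15: (-7,1) -> (8,1) [heading=0, draw]
FD 8: (8,1) -> (16,1) [heading=0, draw]
FD 8: (16,1) -> (24,1) [heading=0, draw]
FD 15: (24,1) -> (39,1) [heading=0, draw]
FD 20: (39,1) -> (59,1) [heading=0, draw]
FD 14: (59,1) -> (73,1) [heading=0, draw]
FD 5: (73,1) -> (78,1) [heading=0, draw]
FD 8: (78,1) -> (86,1) [heading=0, draw]
Final: pos=(86,1), heading=0, 8 segment(s) drawn

Answer: 86 1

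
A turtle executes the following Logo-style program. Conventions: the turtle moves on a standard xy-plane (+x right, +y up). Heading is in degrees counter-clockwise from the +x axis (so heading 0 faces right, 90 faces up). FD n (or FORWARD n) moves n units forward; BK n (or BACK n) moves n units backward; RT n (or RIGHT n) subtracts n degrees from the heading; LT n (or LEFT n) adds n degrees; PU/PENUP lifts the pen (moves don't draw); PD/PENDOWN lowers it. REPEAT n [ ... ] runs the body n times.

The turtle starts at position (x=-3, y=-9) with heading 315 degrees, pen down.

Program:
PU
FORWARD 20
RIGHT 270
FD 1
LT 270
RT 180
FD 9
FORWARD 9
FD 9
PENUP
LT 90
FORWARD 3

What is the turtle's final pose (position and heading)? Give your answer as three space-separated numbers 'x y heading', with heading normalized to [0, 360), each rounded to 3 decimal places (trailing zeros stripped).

Answer: -9.364 -5.464 225

Derivation:
Executing turtle program step by step:
Start: pos=(-3,-9), heading=315, pen down
PU: pen up
FD 20: (-3,-9) -> (11.142,-23.142) [heading=315, move]
RT 270: heading 315 -> 45
FD 1: (11.142,-23.142) -> (11.849,-22.435) [heading=45, move]
LT 270: heading 45 -> 315
RT 180: heading 315 -> 135
FD 9: (11.849,-22.435) -> (5.485,-16.071) [heading=135, move]
FD 9: (5.485,-16.071) -> (-0.879,-9.707) [heading=135, move]
FD 9: (-0.879,-9.707) -> (-7.243,-3.343) [heading=135, move]
PU: pen up
LT 90: heading 135 -> 225
FD 3: (-7.243,-3.343) -> (-9.364,-5.464) [heading=225, move]
Final: pos=(-9.364,-5.464), heading=225, 0 segment(s) drawn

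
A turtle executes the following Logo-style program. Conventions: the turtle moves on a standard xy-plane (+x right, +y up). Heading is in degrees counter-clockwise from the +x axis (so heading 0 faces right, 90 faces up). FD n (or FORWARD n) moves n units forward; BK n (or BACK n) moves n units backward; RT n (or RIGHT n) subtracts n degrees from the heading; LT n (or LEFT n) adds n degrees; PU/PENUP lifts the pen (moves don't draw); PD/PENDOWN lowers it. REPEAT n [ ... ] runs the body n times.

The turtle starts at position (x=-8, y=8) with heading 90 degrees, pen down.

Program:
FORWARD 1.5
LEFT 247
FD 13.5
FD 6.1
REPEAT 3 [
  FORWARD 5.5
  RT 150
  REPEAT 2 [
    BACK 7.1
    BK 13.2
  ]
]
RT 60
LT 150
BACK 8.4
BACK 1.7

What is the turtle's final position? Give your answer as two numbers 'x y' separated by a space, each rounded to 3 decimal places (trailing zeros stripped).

Answer: 28.478 24.165

Derivation:
Executing turtle program step by step:
Start: pos=(-8,8), heading=90, pen down
FD 1.5: (-8,8) -> (-8,9.5) [heading=90, draw]
LT 247: heading 90 -> 337
FD 13.5: (-8,9.5) -> (4.427,4.225) [heading=337, draw]
FD 6.1: (4.427,4.225) -> (10.042,1.842) [heading=337, draw]
REPEAT 3 [
  -- iteration 1/3 --
  FD 5.5: (10.042,1.842) -> (15.105,-0.307) [heading=337, draw]
  RT 150: heading 337 -> 187
  REPEAT 2 [
    -- iteration 1/2 --
    BK 7.1: (15.105,-0.307) -> (22.152,0.558) [heading=187, draw]
    BK 13.2: (22.152,0.558) -> (35.253,2.167) [heading=187, draw]
    -- iteration 2/2 --
    BK 7.1: (35.253,2.167) -> (42.3,3.032) [heading=187, draw]
    BK 13.2: (42.3,3.032) -> (55.402,4.641) [heading=187, draw]
  ]
  -- iteration 2/3 --
  FD 5.5: (55.402,4.641) -> (49.943,3.97) [heading=187, draw]
  RT 150: heading 187 -> 37
  REPEAT 2 [
    -- iteration 1/2 --
    BK 7.1: (49.943,3.97) -> (44.273,-0.303) [heading=37, draw]
    BK 13.2: (44.273,-0.303) -> (33.731,-8.247) [heading=37, draw]
    -- iteration 2/2 --
    BK 7.1: (33.731,-8.247) -> (28.06,-12.519) [heading=37, draw]
    BK 13.2: (28.06,-12.519) -> (17.518,-20.463) [heading=37, draw]
  ]
  -- iteration 3/3 --
  FD 5.5: (17.518,-20.463) -> (21.911,-17.153) [heading=37, draw]
  RT 150: heading 37 -> 247
  REPEAT 2 [
    -- iteration 1/2 --
    BK 7.1: (21.911,-17.153) -> (24.685,-10.618) [heading=247, draw]
    BK 13.2: (24.685,-10.618) -> (29.843,1.533) [heading=247, draw]
    -- iteration 2/2 --
    BK 7.1: (29.843,1.533) -> (32.617,8.068) [heading=247, draw]
    BK 13.2: (32.617,8.068) -> (37.775,20.219) [heading=247, draw]
  ]
]
RT 60: heading 247 -> 187
LT 150: heading 187 -> 337
BK 8.4: (37.775,20.219) -> (30.042,23.501) [heading=337, draw]
BK 1.7: (30.042,23.501) -> (28.478,24.165) [heading=337, draw]
Final: pos=(28.478,24.165), heading=337, 20 segment(s) drawn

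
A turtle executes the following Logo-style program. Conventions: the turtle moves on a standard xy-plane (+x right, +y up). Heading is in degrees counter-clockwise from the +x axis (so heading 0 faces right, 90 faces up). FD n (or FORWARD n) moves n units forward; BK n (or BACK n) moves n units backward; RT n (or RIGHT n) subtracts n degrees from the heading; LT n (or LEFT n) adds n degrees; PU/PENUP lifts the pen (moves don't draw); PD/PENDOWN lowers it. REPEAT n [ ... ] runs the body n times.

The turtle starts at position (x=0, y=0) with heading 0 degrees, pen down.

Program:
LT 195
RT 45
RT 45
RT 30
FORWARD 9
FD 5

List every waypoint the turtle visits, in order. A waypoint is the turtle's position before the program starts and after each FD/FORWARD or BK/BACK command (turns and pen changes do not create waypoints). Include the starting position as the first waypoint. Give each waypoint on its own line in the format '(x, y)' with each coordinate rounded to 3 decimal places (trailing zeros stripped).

Answer: (0, 0)
(2.329, 8.693)
(3.623, 13.523)

Derivation:
Executing turtle program step by step:
Start: pos=(0,0), heading=0, pen down
LT 195: heading 0 -> 195
RT 45: heading 195 -> 150
RT 45: heading 150 -> 105
RT 30: heading 105 -> 75
FD 9: (0,0) -> (2.329,8.693) [heading=75, draw]
FD 5: (2.329,8.693) -> (3.623,13.523) [heading=75, draw]
Final: pos=(3.623,13.523), heading=75, 2 segment(s) drawn
Waypoints (3 total):
(0, 0)
(2.329, 8.693)
(3.623, 13.523)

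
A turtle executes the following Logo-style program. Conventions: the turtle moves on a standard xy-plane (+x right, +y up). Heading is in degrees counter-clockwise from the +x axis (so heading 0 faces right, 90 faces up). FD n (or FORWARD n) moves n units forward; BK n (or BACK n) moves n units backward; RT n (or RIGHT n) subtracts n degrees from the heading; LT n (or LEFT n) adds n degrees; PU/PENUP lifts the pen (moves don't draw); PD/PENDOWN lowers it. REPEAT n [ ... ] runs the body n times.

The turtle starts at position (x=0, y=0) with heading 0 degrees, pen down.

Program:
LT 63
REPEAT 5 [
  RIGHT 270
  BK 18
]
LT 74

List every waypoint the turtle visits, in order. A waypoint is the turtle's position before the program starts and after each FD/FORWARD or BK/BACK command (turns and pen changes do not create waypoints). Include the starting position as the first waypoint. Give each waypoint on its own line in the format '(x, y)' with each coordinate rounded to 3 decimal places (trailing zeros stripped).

Executing turtle program step by step:
Start: pos=(0,0), heading=0, pen down
LT 63: heading 0 -> 63
REPEAT 5 [
  -- iteration 1/5 --
  RT 270: heading 63 -> 153
  BK 18: (0,0) -> (16.038,-8.172) [heading=153, draw]
  -- iteration 2/5 --
  RT 270: heading 153 -> 243
  BK 18: (16.038,-8.172) -> (24.21,7.866) [heading=243, draw]
  -- iteration 3/5 --
  RT 270: heading 243 -> 333
  BK 18: (24.21,7.866) -> (8.172,16.038) [heading=333, draw]
  -- iteration 4/5 --
  RT 270: heading 333 -> 63
  BK 18: (8.172,16.038) -> (0,0) [heading=63, draw]
  -- iteration 5/5 --
  RT 270: heading 63 -> 153
  BK 18: (0,0) -> (16.038,-8.172) [heading=153, draw]
]
LT 74: heading 153 -> 227
Final: pos=(16.038,-8.172), heading=227, 5 segment(s) drawn
Waypoints (6 total):
(0, 0)
(16.038, -8.172)
(24.21, 7.866)
(8.172, 16.038)
(0, 0)
(16.038, -8.172)

Answer: (0, 0)
(16.038, -8.172)
(24.21, 7.866)
(8.172, 16.038)
(0, 0)
(16.038, -8.172)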